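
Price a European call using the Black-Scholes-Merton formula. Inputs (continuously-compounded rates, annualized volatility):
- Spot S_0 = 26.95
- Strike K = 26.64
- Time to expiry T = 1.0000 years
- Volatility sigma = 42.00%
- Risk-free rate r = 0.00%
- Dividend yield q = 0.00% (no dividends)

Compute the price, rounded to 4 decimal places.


d1 = (ln(S/K) + (r - q + 0.5*sigma^2) * T) / (sigma * sqrt(T)) = 0.23754631
d2 = d1 - sigma * sqrt(T) = -0.18245369
exp(-rT) = 1.00000000; exp(-qT) = 1.00000000
C = S_0 * exp(-qT) * N(d1) - K * exp(-rT) * N(d2)
N(d1) = 0.59388350; N(d2) = 0.42761335
C = 26.9500 * 1.00000000 * 0.59388350 - 26.6400 * 1.00000000 * 0.42761335 = 4.6135

Answer: Price = 4.6135


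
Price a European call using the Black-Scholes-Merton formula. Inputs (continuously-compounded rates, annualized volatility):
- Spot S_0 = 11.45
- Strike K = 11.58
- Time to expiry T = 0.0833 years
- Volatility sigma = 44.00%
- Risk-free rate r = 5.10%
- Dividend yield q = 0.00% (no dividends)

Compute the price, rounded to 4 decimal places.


d1 = (ln(S/K) + (r - q + 0.5*sigma^2) * T) / (sigma * sqrt(T)) = 0.00804776
d2 = d1 - sigma * sqrt(T) = -0.11894390
exp(-rT) = 0.99576071; exp(-qT) = 1.00000000
C = S_0 * exp(-qT) * N(d1) - K * exp(-rT) * N(d2)
N(d1) = 0.50321056; N(d2) = 0.45265990
C = 11.4500 * 1.00000000 * 0.50321056 - 11.5800 * 0.99576071 * 0.45265990 = 0.5422

Answer: Price = 0.5422


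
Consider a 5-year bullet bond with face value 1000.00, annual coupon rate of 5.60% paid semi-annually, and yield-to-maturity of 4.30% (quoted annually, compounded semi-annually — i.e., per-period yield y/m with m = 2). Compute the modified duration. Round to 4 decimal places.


Answer: Modified duration = 4.3549

Derivation:
Coupon per period c = face * coupon_rate / m = 28.000000
Periods per year m = 2; per-period yield y/m = 0.021500
Number of cashflows N = 10
Cashflows (t years, CF_t, discount factor 1/(1+y/m)^(m*t), PV):
  t = 0.5000: CF_t = 28.000000, DF = 0.978953, PV = 27.410671
  t = 1.0000: CF_t = 28.000000, DF = 0.958348, PV = 26.833745
  t = 1.5000: CF_t = 28.000000, DF = 0.938177, PV = 26.268962
  t = 2.0000: CF_t = 28.000000, DF = 0.918431, PV = 25.716067
  t = 2.5000: CF_t = 28.000000, DF = 0.899100, PV = 25.174809
  t = 3.0000: CF_t = 28.000000, DF = 0.880177, PV = 24.644942
  t = 3.5000: CF_t = 28.000000, DF = 0.861651, PV = 24.126228
  t = 4.0000: CF_t = 28.000000, DF = 0.843515, PV = 23.618432
  t = 4.5000: CF_t = 28.000000, DF = 0.825762, PV = 23.121324
  t = 5.0000: CF_t = 1028.000000, DF = 0.808381, PV = 831.016037
Price P = sum_t PV_t = 1057.931217
First compute Macaulay numerator sum_t t * PV_t:
  t * PV_t at t = 0.5000: 13.705335
  t * PV_t at t = 1.0000: 26.833745
  t * PV_t at t = 1.5000: 39.403444
  t * PV_t at t = 2.0000: 51.432134
  t * PV_t at t = 2.5000: 62.937021
  t * PV_t at t = 3.0000: 73.934827
  t * PV_t at t = 3.5000: 84.441799
  t * PV_t at t = 4.0000: 94.473728
  t * PV_t at t = 4.5000: 104.045956
  t * PV_t at t = 5.0000: 4155.080186
Macaulay duration D = 4706.288176 / 1057.931217 = 4.448577
Modified duration = D / (1 + y/m) = 4.448577 / (1 + 0.021500) = 4.354945


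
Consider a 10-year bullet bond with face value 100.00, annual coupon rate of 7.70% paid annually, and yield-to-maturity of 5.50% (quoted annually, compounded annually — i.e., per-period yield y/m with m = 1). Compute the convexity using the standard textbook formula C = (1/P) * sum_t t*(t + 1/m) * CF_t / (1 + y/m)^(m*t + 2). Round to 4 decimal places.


Answer: Convexity = 66.9830

Derivation:
Coupon per period c = face * coupon_rate / m = 7.700000
Periods per year m = 1; per-period yield y/m = 0.055000
Number of cashflows N = 10
Cashflows (t years, CF_t, discount factor 1/(1+y/m)^(m*t), PV):
  t = 1.0000: CF_t = 7.700000, DF = 0.947867, PV = 7.298578
  t = 2.0000: CF_t = 7.700000, DF = 0.898452, PV = 6.918084
  t = 3.0000: CF_t = 7.700000, DF = 0.851614, PV = 6.557425
  t = 4.0000: CF_t = 7.700000, DF = 0.807217, PV = 6.215569
  t = 5.0000: CF_t = 7.700000, DF = 0.765134, PV = 5.891535
  t = 6.0000: CF_t = 7.700000, DF = 0.725246, PV = 5.584393
  t = 7.0000: CF_t = 7.700000, DF = 0.687437, PV = 5.293263
  t = 8.0000: CF_t = 7.700000, DF = 0.651599, PV = 5.017311
  t = 9.0000: CF_t = 7.700000, DF = 0.617629, PV = 4.755745
  t = 10.0000: CF_t = 107.700000, DF = 0.585431, PV = 63.050873
Price P = sum_t PV_t = 116.582777
Convexity numerator sum_t t*(t + 1/m) * CF_t / (1+y/m)^(m*t + 2):
  t = 1.0000: term = 13.114850
  t = 2.0000: term = 37.293414
  t = 3.0000: term = 70.698414
  t = 4.0000: term = 111.687858
  t = 5.0000: term = 158.797903
  t = 6.0000: term = 210.727075
  t = 7.0000: term = 266.321737
  t = 8.0000: term = 324.562713
  t = 9.0000: term = 384.552978
  t = 10.0000: term = 6231.303048
Convexity = (1/P) * sum = 7809.059990 / 116.582777 = 66.982964


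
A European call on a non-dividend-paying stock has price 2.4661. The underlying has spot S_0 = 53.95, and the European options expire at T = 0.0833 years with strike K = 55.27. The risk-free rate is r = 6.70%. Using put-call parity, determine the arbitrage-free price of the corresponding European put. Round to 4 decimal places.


Answer: Put price = 3.4785

Derivation:
Put-call parity: C - P = S_0 * exp(-qT) - K * exp(-rT).
S_0 * exp(-qT) = 53.9500 * 1.00000000 = 53.95000000
K * exp(-rT) = 55.2700 * 0.99443445 = 54.96239180
P = C - S*exp(-qT) + K*exp(-rT)
P = 2.4661 - 53.95000000 + 54.96239180 = 3.4785


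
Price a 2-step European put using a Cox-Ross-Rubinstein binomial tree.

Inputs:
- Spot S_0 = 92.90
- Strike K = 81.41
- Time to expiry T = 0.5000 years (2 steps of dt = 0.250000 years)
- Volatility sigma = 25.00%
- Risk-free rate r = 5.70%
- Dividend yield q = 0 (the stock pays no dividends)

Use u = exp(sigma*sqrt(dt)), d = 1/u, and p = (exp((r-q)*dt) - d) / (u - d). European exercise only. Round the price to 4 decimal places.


Answer: Price = V(0,0) = 1.9778

Derivation:
dt = T/N = 0.250000
u = exp(sigma*sqrt(dt)) = 1.133148; d = 1/u = 0.882497
p = (exp((r-q)*dt) - d) / (u - d) = 0.526049
Discount per step: exp(-r*dt) = 0.985851
Stock lattice S(k, i) with i counting down-moves:
  k=0: S(0,0) = 92.9000
  k=1: S(1,0) = 105.2695; S(1,1) = 81.9840
  k=2: S(2,0) = 119.2860; S(2,1) = 92.9000; S(2,2) = 72.3506
Terminal payoffs V(N, i) = max(K - S_T, 0):
  V(2,0) = 0.000000; V(2,1) = 0.000000; V(2,2) = 9.059407
Backward induction: V(k, i) = exp(-r*dt) * [p * V(k+1, i) + (1-p) * V(k+1, i+1)].
  V(1,0) = exp(-r*dt) * [p*0.000000 + (1-p)*0.000000] = 0.000000
  V(1,1) = exp(-r*dt) * [p*0.000000 + (1-p)*9.059407] = 4.232959
  V(0,0) = exp(-r*dt) * [p*0.000000 + (1-p)*4.232959] = 1.977828


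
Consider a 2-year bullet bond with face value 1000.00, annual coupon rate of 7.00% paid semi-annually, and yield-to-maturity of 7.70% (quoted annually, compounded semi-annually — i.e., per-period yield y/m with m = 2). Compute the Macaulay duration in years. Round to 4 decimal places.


Coupon per period c = face * coupon_rate / m = 35.000000
Periods per year m = 2; per-period yield y/m = 0.038500
Number of cashflows N = 4
Cashflows (t years, CF_t, discount factor 1/(1+y/m)^(m*t), PV):
  t = 0.5000: CF_t = 35.000000, DF = 0.962927, PV = 33.702455
  t = 1.0000: CF_t = 35.000000, DF = 0.927229, PV = 32.453014
  t = 1.5000: CF_t = 35.000000, DF = 0.892854, PV = 31.249894
  t = 2.0000: CF_t = 1035.000000, DF = 0.859754, PV = 889.844963
Price P = sum_t PV_t = 987.250326
Macaulay numerator sum_t t * PV_t:
  t * PV_t at t = 0.5000: 16.851228
  t * PV_t at t = 1.0000: 32.453014
  t * PV_t at t = 1.5000: 46.874840
  t * PV_t at t = 2.0000: 1779.689925
Macaulay duration D = (sum_t t * PV_t) / P = 1875.869008 / 987.250326 = 1.900095

Answer: Macaulay duration = 1.9001 years


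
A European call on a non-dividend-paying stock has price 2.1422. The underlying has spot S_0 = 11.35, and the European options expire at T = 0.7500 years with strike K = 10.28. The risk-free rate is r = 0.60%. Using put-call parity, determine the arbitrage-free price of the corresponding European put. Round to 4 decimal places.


Answer: Put price = 1.0260

Derivation:
Put-call parity: C - P = S_0 * exp(-qT) - K * exp(-rT).
S_0 * exp(-qT) = 11.3500 * 1.00000000 = 11.35000000
K * exp(-rT) = 10.2800 * 0.99551011 = 10.23384393
P = C - S*exp(-qT) + K*exp(-rT)
P = 2.1422 - 11.35000000 + 10.23384393 = 1.0260


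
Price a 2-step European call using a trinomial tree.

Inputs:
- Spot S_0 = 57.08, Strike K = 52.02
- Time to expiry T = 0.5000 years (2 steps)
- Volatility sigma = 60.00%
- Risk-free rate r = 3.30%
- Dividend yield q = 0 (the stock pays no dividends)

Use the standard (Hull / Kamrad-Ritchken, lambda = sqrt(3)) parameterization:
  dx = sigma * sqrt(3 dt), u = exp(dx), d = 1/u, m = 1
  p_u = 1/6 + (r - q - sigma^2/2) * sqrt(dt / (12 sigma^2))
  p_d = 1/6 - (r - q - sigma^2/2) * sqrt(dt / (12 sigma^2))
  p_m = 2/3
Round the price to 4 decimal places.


Answer: Price = V(0,0) = 11.8996

Derivation:
dt = T/N = 0.250000; dx = sigma*sqrt(3*dt) = 0.519615
u = exp(dx) = 1.681381; d = 1/u = 0.594749
p_u = 0.131304, p_m = 0.666667, p_d = 0.202029
Discount per step: exp(-r*dt) = 0.991784
Stock lattice S(k, j) with j the centered position index:
  k=0: S(0,+0) = 57.0800
  k=1: S(1,-1) = 33.9483; S(1,+0) = 57.0800; S(1,+1) = 95.9732
  k=2: S(2,-2) = 20.1907; S(2,-1) = 33.9483; S(2,+0) = 57.0800; S(2,+1) = 95.9732; S(2,+2) = 161.3675
Terminal payoffs V(N, j) = max(S_T - K, 0):
  V(2,-2) = 0.000000; V(2,-1) = 0.000000; V(2,+0) = 5.060000; V(2,+1) = 43.953205; V(2,+2) = 109.347485
Backward induction: V(k, j) = exp(-r*dt) * [p_u * V(k+1, j+1) + p_m * V(k+1, j) + p_d * V(k+1, j-1)]
  V(1,-1) = exp(-r*dt) * [p_u*5.060000 + p_m*0.000000 + p_d*0.000000] = 0.658939
  V(1,+0) = exp(-r*dt) * [p_u*43.953205 + p_m*5.060000 + p_d*0.000000] = 9.069431
  V(1,+1) = exp(-r*dt) * [p_u*109.347485 + p_m*43.953205 + p_d*5.060000] = 44.315052
  V(0,+0) = exp(-r*dt) * [p_u*44.315052 + p_m*9.069431 + p_d*0.658939] = 11.899577


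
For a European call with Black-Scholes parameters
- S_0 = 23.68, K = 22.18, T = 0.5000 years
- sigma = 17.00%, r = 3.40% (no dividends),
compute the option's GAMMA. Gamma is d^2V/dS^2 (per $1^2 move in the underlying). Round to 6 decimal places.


d1 = 0.7459130350; d2 = 0.6257048822
phi(d1) = 0.3020593792; exp(-qT) = 1.0000000000; exp(-rT) = 0.9831436846
Gamma = exp(-qT) * phi(d1) / (S * sigma * sqrt(T)) = 1.0000000000 * 0.3020593792 / (23.6800 * 0.1700 * 0.7071067812) = 0.106115

Answer: Gamma = 0.106115


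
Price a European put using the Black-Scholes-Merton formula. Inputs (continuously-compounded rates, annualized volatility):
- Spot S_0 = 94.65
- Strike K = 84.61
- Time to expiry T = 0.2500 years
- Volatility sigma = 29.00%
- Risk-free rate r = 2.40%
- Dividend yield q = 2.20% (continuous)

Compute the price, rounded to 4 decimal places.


Answer: Price = 1.6129

Derivation:
d1 = (ln(S/K) + (r - q + 0.5*sigma^2) * T) / (sigma * sqrt(T)) = 0.84928217
d2 = d1 - sigma * sqrt(T) = 0.70428217
exp(-rT) = 0.99401796; exp(-qT) = 0.99451510
P = K * exp(-rT) * N(-d2) - S_0 * exp(-qT) * N(-d1)
N(-d1) = 0.19786215; N(-d2) = 0.24062853
P = 84.6100 * 0.99401796 * 0.24062853 - 94.6500 * 0.99451510 * 0.19786215 = 1.6129


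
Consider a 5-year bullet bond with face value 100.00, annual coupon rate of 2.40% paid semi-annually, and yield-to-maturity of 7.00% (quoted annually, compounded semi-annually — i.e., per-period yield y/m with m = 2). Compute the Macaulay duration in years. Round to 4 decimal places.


Coupon per period c = face * coupon_rate / m = 1.200000
Periods per year m = 2; per-period yield y/m = 0.035000
Number of cashflows N = 10
Cashflows (t years, CF_t, discount factor 1/(1+y/m)^(m*t), PV):
  t = 0.5000: CF_t = 1.200000, DF = 0.966184, PV = 1.159420
  t = 1.0000: CF_t = 1.200000, DF = 0.933511, PV = 1.120213
  t = 1.5000: CF_t = 1.200000, DF = 0.901943, PV = 1.082331
  t = 2.0000: CF_t = 1.200000, DF = 0.871442, PV = 1.045731
  t = 2.5000: CF_t = 1.200000, DF = 0.841973, PV = 1.010368
  t = 3.0000: CF_t = 1.200000, DF = 0.813501, PV = 0.976201
  t = 3.5000: CF_t = 1.200000, DF = 0.785991, PV = 0.943189
  t = 4.0000: CF_t = 1.200000, DF = 0.759412, PV = 0.911294
  t = 4.5000: CF_t = 1.200000, DF = 0.733731, PV = 0.880477
  t = 5.0000: CF_t = 101.200000, DF = 0.708919, PV = 71.742584
Price P = sum_t PV_t = 80.871808
Macaulay numerator sum_t t * PV_t:
  t * PV_t at t = 0.5000: 0.579710
  t * PV_t at t = 1.0000: 1.120213
  t * PV_t at t = 1.5000: 1.623497
  t * PV_t at t = 2.0000: 2.091461
  t * PV_t at t = 2.5000: 2.525920
  t * PV_t at t = 3.0000: 2.928602
  t * PV_t at t = 3.5000: 3.301162
  t * PV_t at t = 4.0000: 3.645175
  t * PV_t at t = 4.5000: 3.962147
  t * PV_t at t = 5.0000: 358.712920
Macaulay duration D = (sum_t t * PV_t) / P = 380.490808 / 80.871808 = 4.704863

Answer: Macaulay duration = 4.7049 years


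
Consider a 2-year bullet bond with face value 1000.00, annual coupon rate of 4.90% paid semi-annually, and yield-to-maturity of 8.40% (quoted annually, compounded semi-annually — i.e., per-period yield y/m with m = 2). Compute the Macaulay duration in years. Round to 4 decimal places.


Answer: Macaulay duration = 1.9267 years

Derivation:
Coupon per period c = face * coupon_rate / m = 24.500000
Periods per year m = 2; per-period yield y/m = 0.042000
Number of cashflows N = 4
Cashflows (t years, CF_t, discount factor 1/(1+y/m)^(m*t), PV):
  t = 0.5000: CF_t = 24.500000, DF = 0.959693, PV = 23.512476
  t = 1.0000: CF_t = 24.500000, DF = 0.921010, PV = 22.564756
  t = 1.5000: CF_t = 24.500000, DF = 0.883887, PV = 21.655236
  t = 2.0000: CF_t = 1024.500000, DF = 0.848260, PV = 869.042642
Price P = sum_t PV_t = 936.775111
Macaulay numerator sum_t t * PV_t:
  t * PV_t at t = 0.5000: 11.756238
  t * PV_t at t = 1.0000: 22.564756
  t * PV_t at t = 1.5000: 32.482854
  t * PV_t at t = 2.0000: 1738.085284
Macaulay duration D = (sum_t t * PV_t) / P = 1804.889133 / 936.775111 = 1.926705


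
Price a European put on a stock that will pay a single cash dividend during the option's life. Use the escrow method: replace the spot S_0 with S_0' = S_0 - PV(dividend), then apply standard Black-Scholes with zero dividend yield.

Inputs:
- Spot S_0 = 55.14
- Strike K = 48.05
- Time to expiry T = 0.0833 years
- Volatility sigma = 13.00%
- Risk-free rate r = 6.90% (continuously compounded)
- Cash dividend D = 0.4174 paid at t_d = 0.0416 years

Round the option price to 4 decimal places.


PV(D) = D * exp(-r * t_d) = 0.4174 * 0.99713372 = 0.41620361
S_0' = S_0 - PV(D) = 55.1400 - 0.41620361 = 54.72379639
d1 = (ln(S_0'/K) + (r + sigma^2/2)*T) / (sigma*sqrt(T)) = 3.63825023
d2 = d1 - sigma*sqrt(T) = 3.60072997
exp(-rT) = 0.99426879
N(-d1) = 0.00013725; N(-d2) = 0.00015866
P = K * exp(-rT) * N(-d2) - S_0' * N(-d1) = 48.0500 * 0.99426879 * 0.00015866 - 54.72379639 * 0.00013725 = 0.0001

Answer: Price = 0.0001


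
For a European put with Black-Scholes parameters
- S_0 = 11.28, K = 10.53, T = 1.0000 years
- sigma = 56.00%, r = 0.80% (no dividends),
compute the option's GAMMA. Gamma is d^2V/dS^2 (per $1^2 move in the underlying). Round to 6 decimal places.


d1 = 0.4171480713; d2 = -0.1428519287
phi(d1) = 0.3656989629; exp(-qT) = 1.0000000000; exp(-rT) = 0.9920319148
Gamma = exp(-qT) * phi(d1) / (S * sigma * sqrt(T)) = 1.0000000000 * 0.3656989629 / (11.2800 * 0.5600 * 1.0000000000) = 0.057893

Answer: Gamma = 0.057893


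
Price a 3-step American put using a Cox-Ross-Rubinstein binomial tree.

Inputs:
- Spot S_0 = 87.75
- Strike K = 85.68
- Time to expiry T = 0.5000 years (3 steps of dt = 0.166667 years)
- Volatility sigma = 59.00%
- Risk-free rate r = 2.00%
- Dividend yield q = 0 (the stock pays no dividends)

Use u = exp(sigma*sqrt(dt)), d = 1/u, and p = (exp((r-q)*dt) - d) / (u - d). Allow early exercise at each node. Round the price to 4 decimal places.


dt = T/N = 0.166667
u = exp(sigma*sqrt(dt)) = 1.272351; d = 1/u = 0.785947
p = (exp((r-q)*dt) - d) / (u - d) = 0.446937
Discount per step: exp(-r*dt) = 0.996672
Stock lattice S(k, i) with i counting down-moves:
  k=0: S(0,0) = 87.7500
  k=1: S(1,0) = 111.6488; S(1,1) = 68.9668
  k=2: S(2,0) = 142.0565; S(2,1) = 87.7500; S(2,2) = 54.2042
  k=3: S(3,0) = 180.7457; S(3,1) = 111.6488; S(3,2) = 68.9668; S(3,3) = 42.6016
Terminal payoffs V(N, i) = max(K - S_T, 0):
  V(3,0) = 0.000000; V(3,1) = 0.000000; V(3,2) = 16.713190; V(3,3) = 43.078375
Backward induction: V(k, i) = exp(-r*dt) * [p * V(k+1, i) + (1-p) * V(k+1, i+1)]; then take max(V_cont, immediate exercise) for American.
  V(2,0) = exp(-r*dt) * [p*0.000000 + (1-p)*0.000000] = 0.000000; exercise = 0.000000; V(2,0) = max -> 0.000000
  V(2,1) = exp(-r*dt) * [p*0.000000 + (1-p)*16.713190] = 9.212682; exercise = 0.000000; V(2,1) = max -> 9.212682
  V(2,2) = exp(-r*dt) * [p*16.713190 + (1-p)*43.078375] = 31.190649; exercise = 31.475774; V(2,2) = max -> 31.475774
  V(1,0) = exp(-r*dt) * [p*0.000000 + (1-p)*9.212682] = 5.078236; exercise = 0.000000; V(1,0) = max -> 5.078236
  V(1,1) = exp(-r*dt) * [p*9.212682 + (1-p)*31.475774] = 21.453936; exercise = 16.713190; V(1,1) = max -> 21.453936
  V(0,0) = exp(-r*dt) * [p*5.078236 + (1-p)*21.453936] = 14.087987; exercise = 0.000000; V(0,0) = max -> 14.087987

Answer: Price = V(0,0) = 14.0880


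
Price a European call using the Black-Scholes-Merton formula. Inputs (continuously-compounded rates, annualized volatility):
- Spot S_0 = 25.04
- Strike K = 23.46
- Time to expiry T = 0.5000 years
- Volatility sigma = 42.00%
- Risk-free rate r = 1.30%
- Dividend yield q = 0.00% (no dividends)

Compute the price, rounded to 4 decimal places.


Answer: Price = 3.8017

Derivation:
d1 = (ln(S/K) + (r - q + 0.5*sigma^2) * T) / (sigma * sqrt(T)) = 0.38984380
d2 = d1 - sigma * sqrt(T) = 0.09285896
exp(-rT) = 0.99352108; exp(-qT) = 1.00000000
C = S_0 * exp(-qT) * N(d1) - K * exp(-rT) * N(d2)
N(d1) = 0.65167397; N(d2) = 0.53699219
C = 25.0400 * 1.00000000 * 0.65167397 - 23.4600 * 0.99352108 * 0.53699219 = 3.8017


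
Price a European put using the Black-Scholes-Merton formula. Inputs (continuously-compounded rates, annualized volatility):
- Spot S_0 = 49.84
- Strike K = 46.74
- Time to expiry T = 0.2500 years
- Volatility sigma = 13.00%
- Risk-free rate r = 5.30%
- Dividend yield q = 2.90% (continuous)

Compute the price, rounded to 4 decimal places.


Answer: Price = 0.2214

Derivation:
d1 = (ln(S/K) + (r - q + 0.5*sigma^2) * T) / (sigma * sqrt(T)) = 1.11276993
d2 = d1 - sigma * sqrt(T) = 1.04776993
exp(-rT) = 0.98683739; exp(-qT) = 0.99277622
P = K * exp(-rT) * N(-d2) - S_0 * exp(-qT) * N(-d1)
N(-d1) = 0.13290363; N(-d2) = 0.14737231
P = 46.7400 * 0.98683739 * 0.14737231 - 49.8400 * 0.99277622 * 0.13290363 = 0.2214


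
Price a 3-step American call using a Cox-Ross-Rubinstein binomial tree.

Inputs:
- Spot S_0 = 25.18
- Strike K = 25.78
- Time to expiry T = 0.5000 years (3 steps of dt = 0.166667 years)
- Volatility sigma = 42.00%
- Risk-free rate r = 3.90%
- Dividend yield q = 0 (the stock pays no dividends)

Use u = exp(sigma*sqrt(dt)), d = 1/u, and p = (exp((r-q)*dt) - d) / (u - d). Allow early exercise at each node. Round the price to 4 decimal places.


dt = T/N = 0.166667
u = exp(sigma*sqrt(dt)) = 1.187042; d = 1/u = 0.842430
p = (exp((r-q)*dt) - d) / (u - d) = 0.476162
Discount per step: exp(-r*dt) = 0.993521
Stock lattice S(k, i) with i counting down-moves:
  k=0: S(0,0) = 25.1800
  k=1: S(1,0) = 29.8897; S(1,1) = 21.2124
  k=2: S(2,0) = 35.4803; S(2,1) = 25.1800; S(2,2) = 17.8700
  k=3: S(3,0) = 42.1166; S(3,1) = 29.8897; S(3,2) = 21.2124; S(3,3) = 15.0542
Terminal payoffs V(N, i) = max(S_T - K, 0):
  V(3,0) = 16.336638; V(3,1) = 4.109711; V(3,2) = 0.000000; V(3,3) = 0.000000
Backward induction: V(k, i) = exp(-r*dt) * [p * V(k+1, i) + (1-p) * V(k+1, i+1)]; then take max(V_cont, immediate exercise) for American.
  V(2,0) = exp(-r*dt) * [p*16.336638 + (1-p)*4.109711] = 9.867361; exercise = 9.700335; V(2,0) = max -> 9.867361
  V(2,1) = exp(-r*dt) * [p*4.109711 + (1-p)*0.000000] = 1.944209; exercise = 0.000000; V(2,1) = max -> 1.944209
  V(2,2) = exp(-r*dt) * [p*0.000000 + (1-p)*0.000000] = 0.000000; exercise = 0.000000; V(2,2) = max -> 0.000000
  V(1,0) = exp(-r*dt) * [p*9.867361 + (1-p)*1.944209] = 5.679873; exercise = 4.109711; V(1,0) = max -> 5.679873
  V(1,1) = exp(-r*dt) * [p*1.944209 + (1-p)*0.000000] = 0.919761; exercise = 0.000000; V(1,1) = max -> 0.919761
  V(0,0) = exp(-r*dt) * [p*5.679873 + (1-p)*0.919761] = 3.165701; exercise = 0.000000; V(0,0) = max -> 3.165701

Answer: Price = V(0,0) = 3.1657


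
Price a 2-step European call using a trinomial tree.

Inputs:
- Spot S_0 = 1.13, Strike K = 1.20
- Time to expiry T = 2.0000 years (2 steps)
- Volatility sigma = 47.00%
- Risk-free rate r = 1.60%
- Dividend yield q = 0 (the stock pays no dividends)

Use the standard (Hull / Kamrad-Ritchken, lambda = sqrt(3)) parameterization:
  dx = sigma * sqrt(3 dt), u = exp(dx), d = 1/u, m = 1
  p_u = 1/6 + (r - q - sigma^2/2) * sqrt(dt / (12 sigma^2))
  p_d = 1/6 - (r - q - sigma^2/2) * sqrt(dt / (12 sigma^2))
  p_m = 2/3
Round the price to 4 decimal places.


dt = T/N = 1.000000; dx = sigma*sqrt(3*dt) = 0.814064
u = exp(dx) = 2.257062; d = 1/u = 0.443054
p_u = 0.108655, p_m = 0.666667, p_d = 0.224678
Discount per step: exp(-r*dt) = 0.984127
Stock lattice S(k, j) with j the centered position index:
  k=0: S(0,+0) = 1.1300
  k=1: S(1,-1) = 0.5007; S(1,+0) = 1.1300; S(1,+1) = 2.5505
  k=2: S(2,-2) = 0.2218; S(2,-1) = 0.5007; S(2,+0) = 1.1300; S(2,+1) = 2.5505; S(2,+2) = 5.7566
Terminal payoffs V(N, j) = max(S_T - K, 0):
  V(2,-2) = 0.000000; V(2,-1) = 0.000000; V(2,+0) = 0.000000; V(2,+1) = 1.350480; V(2,+2) = 4.556591
Backward induction: V(k, j) = exp(-r*dt) * [p_u * V(k+1, j+1) + p_m * V(k+1, j) + p_d * V(k+1, j-1)]
  V(1,-1) = exp(-r*dt) * [p_u*0.000000 + p_m*0.000000 + p_d*0.000000] = 0.000000
  V(1,+0) = exp(-r*dt) * [p_u*1.350480 + p_m*0.000000 + p_d*0.000000] = 0.144408
  V(1,+1) = exp(-r*dt) * [p_u*4.556591 + p_m*1.350480 + p_d*0.000000] = 1.373268
  V(0,+0) = exp(-r*dt) * [p_u*1.373268 + p_m*0.144408 + p_d*0.000000] = 0.241588

Answer: Price = V(0,0) = 0.2416


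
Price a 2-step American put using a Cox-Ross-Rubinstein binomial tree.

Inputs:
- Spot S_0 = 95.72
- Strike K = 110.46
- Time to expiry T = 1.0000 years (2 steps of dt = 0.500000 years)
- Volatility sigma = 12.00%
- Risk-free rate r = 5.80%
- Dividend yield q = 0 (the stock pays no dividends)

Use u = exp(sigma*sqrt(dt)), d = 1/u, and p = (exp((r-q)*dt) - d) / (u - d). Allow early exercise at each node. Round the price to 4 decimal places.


dt = T/N = 0.500000
u = exp(sigma*sqrt(dt)) = 1.088557; d = 1/u = 0.918647
p = (exp((r-q)*dt) - d) / (u - d) = 0.651978
Discount per step: exp(-r*dt) = 0.971416
Stock lattice S(k, i) with i counting down-moves:
  k=0: S(0,0) = 95.7200
  k=1: S(1,0) = 104.1967; S(1,1) = 87.9329
  k=2: S(2,0) = 113.4240; S(2,1) = 95.7200; S(2,2) = 80.7794
Terminal payoffs V(N, i) = max(K - S_T, 0):
  V(2,0) = 0.000000; V(2,1) = 14.740000; V(2,2) = 29.680628
Backward induction: V(k, i) = exp(-r*dt) * [p * V(k+1, i) + (1-p) * V(k+1, i+1)]; then take max(V_cont, immediate exercise) for American.
  V(1,0) = exp(-r*dt) * [p*0.000000 + (1-p)*14.740000] = 4.983219; exercise = 6.263340; V(1,0) = max -> 6.263340
  V(1,1) = exp(-r*dt) * [p*14.740000 + (1-p)*29.680628] = 19.369725; exercise = 22.527063; V(1,1) = max -> 22.527063
  V(0,0) = exp(-r*dt) * [p*6.263340 + (1-p)*22.527063] = 11.582663; exercise = 14.740000; V(0,0) = max -> 14.740000

Answer: Price = V(0,0) = 14.7400


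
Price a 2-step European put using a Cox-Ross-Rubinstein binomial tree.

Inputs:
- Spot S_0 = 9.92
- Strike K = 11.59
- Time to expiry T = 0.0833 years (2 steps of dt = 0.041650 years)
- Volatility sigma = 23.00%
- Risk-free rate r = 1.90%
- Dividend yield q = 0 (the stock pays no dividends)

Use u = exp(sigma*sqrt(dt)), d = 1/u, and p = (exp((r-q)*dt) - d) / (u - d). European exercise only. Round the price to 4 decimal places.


dt = T/N = 0.041650
u = exp(sigma*sqrt(dt)) = 1.048058; d = 1/u = 0.954145
p = (exp((r-q)*dt) - d) / (u - d) = 0.496697
Discount per step: exp(-r*dt) = 0.999209
Stock lattice S(k, i) with i counting down-moves:
  k=0: S(0,0) = 9.9200
  k=1: S(1,0) = 10.3967; S(1,1) = 9.4651
  k=2: S(2,0) = 10.8964; S(2,1) = 9.9200; S(2,2) = 9.0311
Terminal payoffs V(N, i) = max(K - S_T, 0):
  V(2,0) = 0.693613; V(2,1) = 1.670000; V(2,2) = 2.558896
Backward induction: V(k, i) = exp(-r*dt) * [p * V(k+1, i) + (1-p) * V(k+1, i+1)].
  V(1,0) = exp(-r*dt) * [p*0.693613 + (1-p)*1.670000] = 1.184094
  V(1,1) = exp(-r*dt) * [p*1.670000 + (1-p)*2.558896] = 2.115709
  V(0,0) = exp(-r*dt) * [p*1.184094 + (1-p)*2.115709] = 1.651671

Answer: Price = V(0,0) = 1.6517


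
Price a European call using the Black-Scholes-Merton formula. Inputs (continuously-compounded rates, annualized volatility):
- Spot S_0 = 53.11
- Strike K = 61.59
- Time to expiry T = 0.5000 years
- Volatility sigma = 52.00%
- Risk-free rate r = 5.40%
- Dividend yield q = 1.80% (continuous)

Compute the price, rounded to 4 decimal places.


d1 = (ln(S/K) + (r - q + 0.5*sigma^2) * T) / (sigma * sqrt(T)) = -0.17007084
d2 = d1 - sigma * sqrt(T) = -0.53776636
exp(-rT) = 0.97336124; exp(-qT) = 0.99104038
C = S_0 * exp(-qT) * N(d1) - K * exp(-rT) * N(d2)
N(d1) = 0.43247721; N(d2) = 0.29536918
C = 53.1100 * 0.99104038 * 0.43247721 - 61.5900 * 0.97336124 * 0.29536918 = 5.0559

Answer: Price = 5.0559


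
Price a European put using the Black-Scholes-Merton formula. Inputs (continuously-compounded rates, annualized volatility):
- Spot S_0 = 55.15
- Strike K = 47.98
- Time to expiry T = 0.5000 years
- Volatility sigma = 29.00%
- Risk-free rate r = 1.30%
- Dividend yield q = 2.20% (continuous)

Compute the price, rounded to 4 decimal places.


Answer: Price = 1.6006

Derivation:
d1 = (ln(S/K) + (r - q + 0.5*sigma^2) * T) / (sigma * sqrt(T)) = 0.75976180
d2 = d1 - sigma * sqrt(T) = 0.55470083
exp(-rT) = 0.99352108; exp(-qT) = 0.98906028
P = K * exp(-rT) * N(-d2) - S_0 * exp(-qT) * N(-d1)
N(-d1) = 0.22369849; N(-d2) = 0.28954965
P = 47.9800 * 0.99352108 * 0.28954965 - 55.1500 * 0.98906028 * 0.22369849 = 1.6006


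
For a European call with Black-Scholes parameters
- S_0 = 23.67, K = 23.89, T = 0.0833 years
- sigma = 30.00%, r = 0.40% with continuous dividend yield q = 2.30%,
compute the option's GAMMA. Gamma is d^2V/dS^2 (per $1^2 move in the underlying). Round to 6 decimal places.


d1 = -0.0818354214; d2 = -0.1684206395
phi(d1) = 0.3976086490; exp(-qT) = 0.9980859342; exp(-rT) = 0.9996668555
Gamma = exp(-qT) * phi(d1) / (S * sigma * sqrt(T)) = 0.9980859342 * 0.3976086490 / (23.6700 * 0.3000 * 0.2886173938) = 0.193634

Answer: Gamma = 0.193634


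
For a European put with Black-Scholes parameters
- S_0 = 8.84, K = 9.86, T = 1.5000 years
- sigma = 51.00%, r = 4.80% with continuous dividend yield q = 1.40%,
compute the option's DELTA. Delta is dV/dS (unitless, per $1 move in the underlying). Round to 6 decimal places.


Answer: Delta = -0.404684

Derivation:
d1 = 0.2191344071; d2 = -0.4054854773
phi(d1) = 0.3894777743; exp(-qT) = 0.9792189646; exp(-rT) = 0.9305308958
N(-d1) = 0.4132726745
Delta = -exp(-qT) * N(-d1) = -0.9792189646 * 0.4132726745 = -0.404684


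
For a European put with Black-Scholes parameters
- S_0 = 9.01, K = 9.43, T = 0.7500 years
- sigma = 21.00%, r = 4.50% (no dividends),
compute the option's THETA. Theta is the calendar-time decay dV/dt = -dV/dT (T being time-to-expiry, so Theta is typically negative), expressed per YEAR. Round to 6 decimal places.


d1 = 0.0259888724; d2 = -0.1558764624
phi(d1) = 0.3988075761; exp(-qT) = 1.0000000000; exp(-rT) = 0.9668131777
Theta = -S*exp(-qT)*phi(d1)*sigma/(2*sqrt(T)) + r*K*exp(-rT)*N(-d2) - q*S*exp(-qT)*N(-d1)
N(-d1) = 0.4896331070; N(-d2) = 0.5619348006; sqrt(T) = 0.8660254038
Term 1 = -9.0100 * 1.0000000000 * 0.3988075761 * 0.2100 / (2 * 0.8660254038) = -0.4356591686
Term 2 = 0.0450 * 9.4300 * 0.9668131777 * 0.5619348006 = 0.2305434015
Term 3 = 0 (no dividend yield, q = 0)
Theta = -0.4356591686 + (0.2305434015) + (0.0000000000) = -0.205116

Answer: Theta = -0.205116


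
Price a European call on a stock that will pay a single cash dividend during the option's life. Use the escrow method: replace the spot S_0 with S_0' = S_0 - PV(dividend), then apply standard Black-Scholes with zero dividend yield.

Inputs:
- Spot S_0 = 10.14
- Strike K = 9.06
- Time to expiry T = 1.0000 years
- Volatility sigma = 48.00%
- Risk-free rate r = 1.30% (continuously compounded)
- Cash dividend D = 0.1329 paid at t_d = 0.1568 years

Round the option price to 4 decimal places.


PV(D) = D * exp(-r * t_d) = 0.1329 * 0.99796368 = 0.13262937
S_0' = S_0 - PV(D) = 10.1400 - 0.13262937 = 10.00737063
d1 = (ln(S_0'/K) + (r + sigma^2/2)*T) / (sigma*sqrt(T)) = 0.47427659
d2 = d1 - sigma*sqrt(T) = -0.00572341
exp(-rT) = 0.98708414
N(d1) = 0.68234866; N(d2) = 0.49771670
C = S_0' * N(d1) - K * exp(-rT) * N(d2) = 10.00737063 * 0.68234866 - 9.0600 * 0.98708414 * 0.49771670 = 2.3774

Answer: Price = 2.3774


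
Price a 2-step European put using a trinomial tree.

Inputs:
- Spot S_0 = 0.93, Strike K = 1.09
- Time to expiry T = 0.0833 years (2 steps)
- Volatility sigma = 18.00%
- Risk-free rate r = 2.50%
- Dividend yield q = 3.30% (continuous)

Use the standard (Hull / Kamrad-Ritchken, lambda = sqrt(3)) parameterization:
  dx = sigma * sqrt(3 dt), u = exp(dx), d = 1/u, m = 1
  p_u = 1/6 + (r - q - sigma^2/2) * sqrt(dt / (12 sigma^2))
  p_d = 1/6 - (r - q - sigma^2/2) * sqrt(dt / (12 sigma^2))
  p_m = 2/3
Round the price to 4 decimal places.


dt = T/N = 0.041650; dx = sigma*sqrt(3*dt) = 0.063627
u = exp(dx) = 1.065695; d = 1/u = 0.938355
p_u = 0.158746, p_m = 0.666667, p_d = 0.174587
Discount per step: exp(-r*dt) = 0.998959
Stock lattice S(k, j) with j the centered position index:
  k=0: S(0,+0) = 0.9300
  k=1: S(1,-1) = 0.8727; S(1,+0) = 0.9300; S(1,+1) = 0.9911
  k=2: S(2,-2) = 0.8189; S(2,-1) = 0.8727; S(2,+0) = 0.9300; S(2,+1) = 0.9911; S(2,+2) = 1.0562
Terminal payoffs V(N, j) = max(K - S_T, 0):
  V(2,-2) = 0.271126; V(2,-1) = 0.217330; V(2,+0) = 0.160000; V(2,+1) = 0.098904; V(2,+2) = 0.033794
Backward induction: V(k, j) = exp(-r*dt) * [p_u * V(k+1, j+1) + p_m * V(k+1, j) + p_d * V(k+1, j-1)]
  V(1,-1) = exp(-r*dt) * [p_u*0.160000 + p_m*0.217330 + p_d*0.271126] = 0.217394
  V(1,+0) = exp(-r*dt) * [p_u*0.098904 + p_m*0.160000 + p_d*0.217330] = 0.160143
  V(1,+1) = exp(-r*dt) * [p_u*0.033794 + p_m*0.098904 + p_d*0.160000] = 0.099131
  V(0,+0) = exp(-r*dt) * [p_u*0.099131 + p_m*0.160143 + p_d*0.217394] = 0.160286

Answer: Price = V(0,0) = 0.1603


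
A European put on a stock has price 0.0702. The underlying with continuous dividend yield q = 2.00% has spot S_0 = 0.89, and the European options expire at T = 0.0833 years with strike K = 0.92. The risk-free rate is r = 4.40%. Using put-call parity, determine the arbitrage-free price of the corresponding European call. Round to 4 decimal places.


Put-call parity: C - P = S_0 * exp(-qT) - K * exp(-rT).
S_0 * exp(-qT) = 0.8900 * 0.99833539 = 0.88851849
K * exp(-rT) = 0.9200 * 0.99634151 = 0.91663419
C = P + S*exp(-qT) - K*exp(-rT)
C = 0.0702 + 0.88851849 - 0.91663419 = 0.0421

Answer: Call price = 0.0421


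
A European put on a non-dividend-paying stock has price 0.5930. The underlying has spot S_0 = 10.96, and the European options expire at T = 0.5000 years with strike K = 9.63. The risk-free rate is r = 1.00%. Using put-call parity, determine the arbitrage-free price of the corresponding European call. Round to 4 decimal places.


Answer: Call price = 1.9710

Derivation:
Put-call parity: C - P = S_0 * exp(-qT) - K * exp(-rT).
S_0 * exp(-qT) = 10.9600 * 1.00000000 = 10.96000000
K * exp(-rT) = 9.6300 * 0.99501248 = 9.58197017
C = P + S*exp(-qT) - K*exp(-rT)
C = 0.5930 + 10.96000000 - 9.58197017 = 1.9710


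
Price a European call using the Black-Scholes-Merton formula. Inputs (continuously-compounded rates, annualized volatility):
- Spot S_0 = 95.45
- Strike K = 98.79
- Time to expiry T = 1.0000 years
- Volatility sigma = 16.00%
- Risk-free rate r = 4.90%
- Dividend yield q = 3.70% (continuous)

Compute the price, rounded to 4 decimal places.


d1 = (ln(S/K) + (r - q + 0.5*sigma^2) * T) / (sigma * sqrt(T)) = -0.05996147
d2 = d1 - sigma * sqrt(T) = -0.21996147
exp(-rT) = 0.95218113; exp(-qT) = 0.96367614
C = S_0 * exp(-qT) * N(d1) - K * exp(-rT) * N(d2)
N(d1) = 0.47609316; N(d2) = 0.41295058
C = 95.4500 * 0.96367614 * 0.47609316 - 98.7900 * 0.95218113 * 0.41295058 = 4.9478

Answer: Price = 4.9478


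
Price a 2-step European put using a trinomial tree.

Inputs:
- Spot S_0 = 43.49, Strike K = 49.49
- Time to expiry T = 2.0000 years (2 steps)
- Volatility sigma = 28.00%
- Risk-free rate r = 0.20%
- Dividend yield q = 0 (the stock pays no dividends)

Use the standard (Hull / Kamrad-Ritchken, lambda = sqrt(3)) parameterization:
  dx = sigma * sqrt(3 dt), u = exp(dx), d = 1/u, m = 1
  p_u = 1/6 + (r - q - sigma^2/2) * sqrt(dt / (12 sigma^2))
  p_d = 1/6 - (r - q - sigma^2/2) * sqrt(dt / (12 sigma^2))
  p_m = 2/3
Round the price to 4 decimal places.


Answer: Price = V(0,0) = 10.5360

Derivation:
dt = T/N = 1.000000; dx = sigma*sqrt(3*dt) = 0.484974
u = exp(dx) = 1.624133; d = 1/u = 0.615713
p_u = 0.128314, p_m = 0.666667, p_d = 0.205019
Discount per step: exp(-r*dt) = 0.998002
Stock lattice S(k, j) with j the centered position index:
  k=0: S(0,+0) = 43.4900
  k=1: S(1,-1) = 26.7774; S(1,+0) = 43.4900; S(1,+1) = 70.6336
  k=2: S(2,-2) = 16.4872; S(2,-1) = 26.7774; S(2,+0) = 43.4900; S(2,+1) = 70.6336; S(2,+2) = 114.7183
Terminal payoffs V(N, j) = max(K - S_T, 0):
  V(2,-2) = 33.002829; V(2,-1) = 22.712639; V(2,+0) = 6.000000; V(2,+1) = 0.000000; V(2,+2) = 0.000000
Backward induction: V(k, j) = exp(-r*dt) * [p_u * V(k+1, j+1) + p_m * V(k+1, j) + p_d * V(k+1, j-1)]
  V(1,-1) = exp(-r*dt) * [p_u*6.000000 + p_m*22.712639 + p_d*33.002829] = 22.632548
  V(1,+0) = exp(-r*dt) * [p_u*0.000000 + p_m*6.000000 + p_d*22.712639] = 8.639232
  V(1,+1) = exp(-r*dt) * [p_u*0.000000 + p_m*0.000000 + p_d*6.000000] = 1.227658
  V(0,+0) = exp(-r*dt) * [p_u*1.227658 + p_m*8.639232 + p_d*22.632548] = 10.536028


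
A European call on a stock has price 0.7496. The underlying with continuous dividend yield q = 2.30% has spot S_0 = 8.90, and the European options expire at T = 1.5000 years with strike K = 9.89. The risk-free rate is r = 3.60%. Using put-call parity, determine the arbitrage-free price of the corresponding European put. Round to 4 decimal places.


Put-call parity: C - P = S_0 * exp(-qT) - K * exp(-rT).
S_0 * exp(-qT) = 8.9000 * 0.96608834 = 8.59818622
K * exp(-rT) = 9.8900 * 0.94743211 = 9.37010353
P = C - S*exp(-qT) + K*exp(-rT)
P = 0.7496 - 8.59818622 + 9.37010353 = 1.5215

Answer: Put price = 1.5215


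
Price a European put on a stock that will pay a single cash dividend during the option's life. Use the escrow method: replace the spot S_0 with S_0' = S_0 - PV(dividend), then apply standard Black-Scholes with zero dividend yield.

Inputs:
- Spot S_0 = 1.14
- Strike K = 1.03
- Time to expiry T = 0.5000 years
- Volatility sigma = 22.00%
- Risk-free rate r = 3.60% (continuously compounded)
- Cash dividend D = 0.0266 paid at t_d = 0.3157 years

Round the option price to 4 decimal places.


Answer: Price = 0.0270

Derivation:
PV(D) = D * exp(-r * t_d) = 0.0266 * 0.98869914 = 0.02629940
S_0' = S_0 - PV(D) = 1.1400 - 0.02629940 = 1.11370060
d1 = (ln(S_0'/K) + (r + sigma^2/2)*T) / (sigma*sqrt(T)) = 0.69572586
d2 = d1 - sigma*sqrt(T) = 0.54016237
exp(-rT) = 0.98216103
N(-d1) = 0.24330026; N(-d2) = 0.29454253
P = K * exp(-rT) * N(-d2) - S_0' * N(-d1) = 1.0300 * 0.98216103 * 0.29454253 - 1.11370060 * 0.24330026 = 0.0270


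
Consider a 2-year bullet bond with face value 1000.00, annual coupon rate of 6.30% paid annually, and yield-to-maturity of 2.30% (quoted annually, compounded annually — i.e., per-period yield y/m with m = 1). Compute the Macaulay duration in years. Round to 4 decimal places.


Coupon per period c = face * coupon_rate / m = 63.000000
Periods per year m = 1; per-period yield y/m = 0.023000
Number of cashflows N = 2
Cashflows (t years, CF_t, discount factor 1/(1+y/m)^(m*t), PV):
  t = 1.0000: CF_t = 63.000000, DF = 0.977517, PV = 61.583578
  t = 2.0000: CF_t = 1063.000000, DF = 0.955540, PV = 1015.738694
Price P = sum_t PV_t = 1077.322272
Macaulay numerator sum_t t * PV_t:
  t * PV_t at t = 1.0000: 61.583578
  t * PV_t at t = 2.0000: 2031.477389
Macaulay duration D = (sum_t t * PV_t) / P = 2093.060966 / 1077.322272 = 1.942836

Answer: Macaulay duration = 1.9428 years


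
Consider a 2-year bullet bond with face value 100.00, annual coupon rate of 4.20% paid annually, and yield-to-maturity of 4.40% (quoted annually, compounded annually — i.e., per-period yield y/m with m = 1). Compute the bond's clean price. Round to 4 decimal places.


Coupon per period c = face * coupon_rate / m = 4.200000
Periods per year m = 1; per-period yield y/m = 0.044000
Number of cashflows N = 2
Cashflows (t years, CF_t, discount factor 1/(1+y/m)^(m*t), PV):
  t = 1.0000: CF_t = 4.200000, DF = 0.957854, PV = 4.022989
  t = 2.0000: CF_t = 104.200000, DF = 0.917485, PV = 95.601944
Price P = sum_t PV_t = 99.624932

Answer: Price = 99.6249


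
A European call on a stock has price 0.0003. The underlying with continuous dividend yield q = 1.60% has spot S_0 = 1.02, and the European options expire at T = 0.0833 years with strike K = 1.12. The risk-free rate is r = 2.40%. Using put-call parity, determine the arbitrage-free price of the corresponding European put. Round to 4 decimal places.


Answer: Put price = 0.0994

Derivation:
Put-call parity: C - P = S_0 * exp(-qT) - K * exp(-rT).
S_0 * exp(-qT) = 1.0200 * 0.99866809 = 1.01864145
K * exp(-rT) = 1.1200 * 0.99800280 = 1.11776313
P = C - S*exp(-qT) + K*exp(-rT)
P = 0.0003 - 1.01864145 + 1.11776313 = 0.0994


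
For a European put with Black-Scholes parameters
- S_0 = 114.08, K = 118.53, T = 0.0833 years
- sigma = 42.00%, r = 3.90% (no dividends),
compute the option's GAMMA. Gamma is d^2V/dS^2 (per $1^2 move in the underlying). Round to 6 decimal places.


Answer: Gamma = 0.028107

Derivation:
d1 = -0.2282670762; d2 = -0.3494863816
phi(d1) = 0.3886828894; exp(-qT) = 1.0000000000; exp(-rT) = 0.9967565713
Gamma = exp(-qT) * phi(d1) / (S * sigma * sqrt(T)) = 1.0000000000 * 0.3886828894 / (114.0800 * 0.4200 * 0.2886173938) = 0.028107


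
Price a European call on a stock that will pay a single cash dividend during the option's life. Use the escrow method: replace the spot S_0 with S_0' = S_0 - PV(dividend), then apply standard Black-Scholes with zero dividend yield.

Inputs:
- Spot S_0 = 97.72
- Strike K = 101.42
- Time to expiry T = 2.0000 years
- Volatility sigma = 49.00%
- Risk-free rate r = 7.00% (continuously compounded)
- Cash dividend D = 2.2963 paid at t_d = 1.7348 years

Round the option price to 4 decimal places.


PV(D) = D * exp(-r * t_d) = 2.2963 * 0.88564773 = 2.03371289
S_0' = S_0 - PV(D) = 97.7200 - 2.03371289 = 95.68628711
d1 = (ln(S_0'/K) + (r + sigma^2/2)*T) / (sigma*sqrt(T)) = 0.46453263
d2 = d1 - sigma*sqrt(T) = -0.22843202
exp(-rT) = 0.86935824
N(d1) = 0.67886691; N(d2) = 0.40965520
C = S_0' * N(d1) - K * exp(-rT) * N(d2) = 95.68628711 * 0.67886691 - 101.4200 * 0.86935824 * 0.40965520 = 28.8388

Answer: Price = 28.8388


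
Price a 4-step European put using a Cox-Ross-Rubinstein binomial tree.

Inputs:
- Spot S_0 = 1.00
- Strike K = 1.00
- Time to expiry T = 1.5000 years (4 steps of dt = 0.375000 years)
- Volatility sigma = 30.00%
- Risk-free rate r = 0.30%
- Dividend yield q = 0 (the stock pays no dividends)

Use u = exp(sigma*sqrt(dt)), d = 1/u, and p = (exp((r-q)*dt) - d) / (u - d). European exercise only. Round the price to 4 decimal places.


Answer: Price = V(0,0) = 0.1345

Derivation:
dt = T/N = 0.375000
u = exp(sigma*sqrt(dt)) = 1.201669; d = 1/u = 0.832176
p = (exp((r-q)*dt) - d) / (u - d) = 0.457247
Discount per step: exp(-r*dt) = 0.998876
Stock lattice S(k, i) with i counting down-moves:
  k=0: S(0,0) = 1.0000
  k=1: S(1,0) = 1.2017; S(1,1) = 0.8322
  k=2: S(2,0) = 1.4440; S(2,1) = 1.0000; S(2,2) = 0.6925
  k=3: S(3,0) = 1.7352; S(3,1) = 1.2017; S(3,2) = 0.8322; S(3,3) = 0.5763
  k=4: S(4,0) = 2.0852; S(4,1) = 1.4440; S(4,2) = 1.0000; S(4,3) = 0.6925; S(4,4) = 0.4796
Terminal payoffs V(N, i) = max(K - S_T, 0):
  V(4,0) = 0.000000; V(4,1) = 0.000000; V(4,2) = 0.000000; V(4,3) = 0.307484; V(4,4) = 0.520421
Backward induction: V(k, i) = exp(-r*dt) * [p * V(k+1, i) + (1-p) * V(k+1, i+1)].
  V(3,0) = exp(-r*dt) * [p*0.000000 + (1-p)*0.000000] = 0.000000
  V(3,1) = exp(-r*dt) * [p*0.000000 + (1-p)*0.000000] = 0.000000
  V(3,2) = exp(-r*dt) * [p*0.000000 + (1-p)*0.307484] = 0.166700
  V(3,3) = exp(-r*dt) * [p*0.307484 + (1-p)*0.520421] = 0.422580
  V(2,0) = exp(-r*dt) * [p*0.000000 + (1-p)*0.000000] = 0.000000
  V(2,1) = exp(-r*dt) * [p*0.000000 + (1-p)*0.166700] = 0.090375
  V(2,2) = exp(-r*dt) * [p*0.166700 + (1-p)*0.422580] = 0.305236
  V(1,0) = exp(-r*dt) * [p*0.000000 + (1-p)*0.090375] = 0.048996
  V(1,1) = exp(-r*dt) * [p*0.090375 + (1-p)*0.305236] = 0.206759
  V(0,0) = exp(-r*dt) * [p*0.048996 + (1-p)*0.206759] = 0.134471
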